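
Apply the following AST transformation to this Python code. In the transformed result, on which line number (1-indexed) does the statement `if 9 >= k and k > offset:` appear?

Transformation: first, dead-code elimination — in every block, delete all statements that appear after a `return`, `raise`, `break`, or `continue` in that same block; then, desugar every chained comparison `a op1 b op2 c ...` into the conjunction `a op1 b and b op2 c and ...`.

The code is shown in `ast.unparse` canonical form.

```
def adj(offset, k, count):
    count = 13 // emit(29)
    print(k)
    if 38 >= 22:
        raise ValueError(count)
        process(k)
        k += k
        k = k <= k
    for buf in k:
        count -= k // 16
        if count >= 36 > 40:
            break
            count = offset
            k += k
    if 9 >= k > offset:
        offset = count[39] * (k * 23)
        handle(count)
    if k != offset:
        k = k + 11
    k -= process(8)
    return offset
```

Transformed code:
def adj(offset, k, count):
    count = 13 // emit(29)
    print(k)
    if 38 >= 22:
        raise ValueError(count)
    for buf in k:
        count -= k // 16
        if count >= 36 and 36 > 40:
            break
    if 9 >= k and k > offset:
        offset = count[39] * (k * 23)
        handle(count)
    if k != offset:
        k = k + 11
    k -= process(8)
    return offset

10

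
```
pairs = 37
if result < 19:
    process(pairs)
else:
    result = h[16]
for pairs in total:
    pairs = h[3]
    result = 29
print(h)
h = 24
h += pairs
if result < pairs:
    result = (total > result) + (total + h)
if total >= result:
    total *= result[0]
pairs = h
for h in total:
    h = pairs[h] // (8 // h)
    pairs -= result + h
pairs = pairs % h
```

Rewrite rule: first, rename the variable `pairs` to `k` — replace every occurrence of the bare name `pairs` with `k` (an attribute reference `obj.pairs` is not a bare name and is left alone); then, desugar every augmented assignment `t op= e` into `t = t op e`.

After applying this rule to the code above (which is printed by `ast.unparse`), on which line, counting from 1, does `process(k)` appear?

3

Transformed code:
k = 37
if result < 19:
    process(k)
else:
    result = h[16]
for k in total:
    k = h[3]
    result = 29
print(h)
h = 24
h = h + k
if result < k:
    result = (total > result) + (total + h)
if total >= result:
    total = total * result[0]
k = h
for h in total:
    h = k[h] // (8 // h)
    k = k - (result + h)
k = k % h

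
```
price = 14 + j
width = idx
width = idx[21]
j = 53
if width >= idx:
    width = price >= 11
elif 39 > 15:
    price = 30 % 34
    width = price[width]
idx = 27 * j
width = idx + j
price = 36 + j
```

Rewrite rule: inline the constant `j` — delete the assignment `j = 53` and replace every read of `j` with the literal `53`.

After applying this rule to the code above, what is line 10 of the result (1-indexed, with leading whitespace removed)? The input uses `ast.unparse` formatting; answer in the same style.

width = idx + 53

Transformed code:
price = 14 + 53
width = idx
width = idx[21]
if width >= idx:
    width = price >= 11
elif 39 > 15:
    price = 30 % 34
    width = price[width]
idx = 27 * 53
width = idx + 53
price = 36 + 53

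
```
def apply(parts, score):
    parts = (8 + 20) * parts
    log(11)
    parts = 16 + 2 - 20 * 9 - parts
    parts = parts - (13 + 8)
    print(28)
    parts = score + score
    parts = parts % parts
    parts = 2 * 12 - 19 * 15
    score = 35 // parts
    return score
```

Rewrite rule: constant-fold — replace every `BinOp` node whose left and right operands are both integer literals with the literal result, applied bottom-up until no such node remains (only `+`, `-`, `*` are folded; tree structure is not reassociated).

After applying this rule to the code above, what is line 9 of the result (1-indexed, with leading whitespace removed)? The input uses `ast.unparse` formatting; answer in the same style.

parts = -261

Transformed code:
def apply(parts, score):
    parts = 28 * parts
    log(11)
    parts = -162 - parts
    parts = parts - 21
    print(28)
    parts = score + score
    parts = parts % parts
    parts = -261
    score = 35 // parts
    return score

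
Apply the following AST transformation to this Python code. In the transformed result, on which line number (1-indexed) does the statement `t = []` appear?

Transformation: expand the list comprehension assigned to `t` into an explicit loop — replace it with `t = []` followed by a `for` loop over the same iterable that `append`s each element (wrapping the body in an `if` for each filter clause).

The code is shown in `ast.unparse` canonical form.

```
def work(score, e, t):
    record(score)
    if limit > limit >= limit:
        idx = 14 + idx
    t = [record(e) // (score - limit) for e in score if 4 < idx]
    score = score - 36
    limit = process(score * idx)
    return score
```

5

Transformed code:
def work(score, e, t):
    record(score)
    if limit > limit >= limit:
        idx = 14 + idx
    t = []
    for e in score:
        if 4 < idx:
            t.append(record(e) // (score - limit))
    score = score - 36
    limit = process(score * idx)
    return score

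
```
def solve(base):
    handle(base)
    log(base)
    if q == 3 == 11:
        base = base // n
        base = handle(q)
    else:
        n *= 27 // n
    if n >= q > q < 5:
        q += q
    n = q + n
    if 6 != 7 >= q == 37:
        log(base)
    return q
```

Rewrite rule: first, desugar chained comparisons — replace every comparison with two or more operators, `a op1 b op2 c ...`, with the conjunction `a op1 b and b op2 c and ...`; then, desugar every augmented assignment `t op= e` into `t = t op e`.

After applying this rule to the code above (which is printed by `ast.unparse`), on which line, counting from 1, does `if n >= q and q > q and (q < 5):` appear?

Transformed code:
def solve(base):
    handle(base)
    log(base)
    if q == 3 and 3 == 11:
        base = base // n
        base = handle(q)
    else:
        n = n * (27 // n)
    if n >= q and q > q and (q < 5):
        q = q + q
    n = q + n
    if 6 != 7 and 7 >= q and (q == 37):
        log(base)
    return q

9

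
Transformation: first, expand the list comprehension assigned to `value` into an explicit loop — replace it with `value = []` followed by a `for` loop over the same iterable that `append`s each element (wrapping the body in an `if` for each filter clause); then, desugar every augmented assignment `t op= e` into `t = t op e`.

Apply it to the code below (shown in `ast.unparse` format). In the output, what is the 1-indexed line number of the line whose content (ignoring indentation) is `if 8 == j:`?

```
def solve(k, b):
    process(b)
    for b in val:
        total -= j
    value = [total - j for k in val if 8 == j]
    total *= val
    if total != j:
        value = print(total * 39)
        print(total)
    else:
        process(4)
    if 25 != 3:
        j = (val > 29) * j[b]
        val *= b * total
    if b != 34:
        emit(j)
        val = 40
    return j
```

7

Transformed code:
def solve(k, b):
    process(b)
    for b in val:
        total = total - j
    value = []
    for k in val:
        if 8 == j:
            value.append(total - j)
    total = total * val
    if total != j:
        value = print(total * 39)
        print(total)
    else:
        process(4)
    if 25 != 3:
        j = (val > 29) * j[b]
        val = val * (b * total)
    if b != 34:
        emit(j)
        val = 40
    return j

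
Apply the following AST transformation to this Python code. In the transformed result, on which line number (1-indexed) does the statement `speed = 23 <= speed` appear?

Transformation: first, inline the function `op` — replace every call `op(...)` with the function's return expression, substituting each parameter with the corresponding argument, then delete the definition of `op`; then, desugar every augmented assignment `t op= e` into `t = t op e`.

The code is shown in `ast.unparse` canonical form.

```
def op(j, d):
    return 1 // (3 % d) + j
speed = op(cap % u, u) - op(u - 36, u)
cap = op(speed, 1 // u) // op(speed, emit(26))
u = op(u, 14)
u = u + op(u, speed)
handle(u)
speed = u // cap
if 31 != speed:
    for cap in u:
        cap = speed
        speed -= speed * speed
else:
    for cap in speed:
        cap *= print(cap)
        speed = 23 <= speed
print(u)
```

Transformed code:
speed = 1 // (3 % u) + cap % u - (1 // (3 % u) + (u - 36))
cap = (1 // (3 % (1 // u)) + speed) // (1 // (3 % emit(26)) + speed)
u = 1 // (3 % 14) + u
u = u + (1 // (3 % speed) + u)
handle(u)
speed = u // cap
if 31 != speed:
    for cap in u:
        cap = speed
        speed = speed - speed * speed
else:
    for cap in speed:
        cap = cap * print(cap)
        speed = 23 <= speed
print(u)

14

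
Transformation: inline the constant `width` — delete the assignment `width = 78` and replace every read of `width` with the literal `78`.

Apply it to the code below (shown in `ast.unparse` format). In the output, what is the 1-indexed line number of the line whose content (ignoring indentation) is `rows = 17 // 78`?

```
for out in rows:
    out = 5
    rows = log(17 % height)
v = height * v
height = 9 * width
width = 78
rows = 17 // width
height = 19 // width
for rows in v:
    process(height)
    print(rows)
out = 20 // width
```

6

Transformed code:
for out in rows:
    out = 5
    rows = log(17 % height)
v = height * v
height = 9 * 78
rows = 17 // 78
height = 19 // 78
for rows in v:
    process(height)
    print(rows)
out = 20 // 78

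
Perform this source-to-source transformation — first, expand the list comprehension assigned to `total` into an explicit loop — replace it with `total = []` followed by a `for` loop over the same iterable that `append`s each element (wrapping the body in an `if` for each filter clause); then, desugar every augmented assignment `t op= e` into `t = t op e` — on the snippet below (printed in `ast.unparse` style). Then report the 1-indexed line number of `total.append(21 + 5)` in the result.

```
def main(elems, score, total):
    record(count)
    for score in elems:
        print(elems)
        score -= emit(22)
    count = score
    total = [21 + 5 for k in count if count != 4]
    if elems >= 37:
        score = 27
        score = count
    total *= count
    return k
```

Transformed code:
def main(elems, score, total):
    record(count)
    for score in elems:
        print(elems)
        score = score - emit(22)
    count = score
    total = []
    for k in count:
        if count != 4:
            total.append(21 + 5)
    if elems >= 37:
        score = 27
        score = count
    total = total * count
    return k

10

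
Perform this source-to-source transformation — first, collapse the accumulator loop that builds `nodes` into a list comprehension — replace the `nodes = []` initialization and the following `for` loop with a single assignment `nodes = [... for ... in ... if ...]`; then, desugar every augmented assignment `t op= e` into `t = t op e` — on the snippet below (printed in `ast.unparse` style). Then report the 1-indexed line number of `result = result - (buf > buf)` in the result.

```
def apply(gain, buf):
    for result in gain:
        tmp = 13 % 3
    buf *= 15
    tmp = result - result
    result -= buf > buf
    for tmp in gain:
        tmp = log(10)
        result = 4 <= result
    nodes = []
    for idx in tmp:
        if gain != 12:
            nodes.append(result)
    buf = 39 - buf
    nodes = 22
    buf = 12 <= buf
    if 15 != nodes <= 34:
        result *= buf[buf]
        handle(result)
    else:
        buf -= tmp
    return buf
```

6

Transformed code:
def apply(gain, buf):
    for result in gain:
        tmp = 13 % 3
    buf = buf * 15
    tmp = result - result
    result = result - (buf > buf)
    for tmp in gain:
        tmp = log(10)
        result = 4 <= result
    nodes = [result for idx in tmp if gain != 12]
    buf = 39 - buf
    nodes = 22
    buf = 12 <= buf
    if 15 != nodes <= 34:
        result = result * buf[buf]
        handle(result)
    else:
        buf = buf - tmp
    return buf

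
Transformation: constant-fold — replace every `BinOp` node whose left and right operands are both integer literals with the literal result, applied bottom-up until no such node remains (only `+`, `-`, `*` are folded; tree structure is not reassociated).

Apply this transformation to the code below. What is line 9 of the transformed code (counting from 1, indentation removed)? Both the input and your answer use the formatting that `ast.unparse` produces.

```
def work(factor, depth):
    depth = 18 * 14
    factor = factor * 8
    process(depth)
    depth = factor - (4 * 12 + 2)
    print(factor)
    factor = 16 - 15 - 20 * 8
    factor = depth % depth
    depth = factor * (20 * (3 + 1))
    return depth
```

Transformed code:
def work(factor, depth):
    depth = 252
    factor = factor * 8
    process(depth)
    depth = factor - 50
    print(factor)
    factor = -159
    factor = depth % depth
    depth = factor * 80
    return depth

depth = factor * 80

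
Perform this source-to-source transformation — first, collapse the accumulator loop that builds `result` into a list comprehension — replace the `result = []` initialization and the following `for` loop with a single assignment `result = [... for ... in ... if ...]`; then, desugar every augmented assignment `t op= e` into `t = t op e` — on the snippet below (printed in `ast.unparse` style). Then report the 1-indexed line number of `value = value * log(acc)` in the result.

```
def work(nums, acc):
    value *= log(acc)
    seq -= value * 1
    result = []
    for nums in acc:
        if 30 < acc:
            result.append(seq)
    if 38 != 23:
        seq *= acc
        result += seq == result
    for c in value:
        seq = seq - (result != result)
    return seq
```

Transformed code:
def work(nums, acc):
    value = value * log(acc)
    seq = seq - value * 1
    result = [seq for nums in acc if 30 < acc]
    if 38 != 23:
        seq = seq * acc
        result = result + (seq == result)
    for c in value:
        seq = seq - (result != result)
    return seq

2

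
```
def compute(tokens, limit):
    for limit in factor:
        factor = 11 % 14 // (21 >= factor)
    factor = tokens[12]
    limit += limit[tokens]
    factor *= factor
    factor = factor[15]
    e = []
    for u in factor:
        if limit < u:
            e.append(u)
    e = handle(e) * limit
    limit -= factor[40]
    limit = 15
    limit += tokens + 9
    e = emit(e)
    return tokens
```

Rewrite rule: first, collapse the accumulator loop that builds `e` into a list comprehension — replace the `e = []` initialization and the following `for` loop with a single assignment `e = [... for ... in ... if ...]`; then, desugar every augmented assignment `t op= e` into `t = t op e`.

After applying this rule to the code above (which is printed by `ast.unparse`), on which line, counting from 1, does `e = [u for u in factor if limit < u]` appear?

Transformed code:
def compute(tokens, limit):
    for limit in factor:
        factor = 11 % 14 // (21 >= factor)
    factor = tokens[12]
    limit = limit + limit[tokens]
    factor = factor * factor
    factor = factor[15]
    e = [u for u in factor if limit < u]
    e = handle(e) * limit
    limit = limit - factor[40]
    limit = 15
    limit = limit + (tokens + 9)
    e = emit(e)
    return tokens

8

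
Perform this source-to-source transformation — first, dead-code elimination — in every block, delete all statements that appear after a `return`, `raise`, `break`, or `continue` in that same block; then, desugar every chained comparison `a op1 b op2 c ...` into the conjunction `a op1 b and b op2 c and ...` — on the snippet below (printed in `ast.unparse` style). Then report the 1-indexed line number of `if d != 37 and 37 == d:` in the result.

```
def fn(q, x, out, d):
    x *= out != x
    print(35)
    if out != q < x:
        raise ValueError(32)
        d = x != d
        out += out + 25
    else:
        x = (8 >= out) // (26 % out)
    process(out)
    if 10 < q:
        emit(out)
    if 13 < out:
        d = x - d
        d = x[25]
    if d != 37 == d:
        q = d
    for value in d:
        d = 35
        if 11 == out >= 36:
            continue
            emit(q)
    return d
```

14

Transformed code:
def fn(q, x, out, d):
    x *= out != x
    print(35)
    if out != q and q < x:
        raise ValueError(32)
    else:
        x = (8 >= out) // (26 % out)
    process(out)
    if 10 < q:
        emit(out)
    if 13 < out:
        d = x - d
        d = x[25]
    if d != 37 and 37 == d:
        q = d
    for value in d:
        d = 35
        if 11 == out and out >= 36:
            continue
    return d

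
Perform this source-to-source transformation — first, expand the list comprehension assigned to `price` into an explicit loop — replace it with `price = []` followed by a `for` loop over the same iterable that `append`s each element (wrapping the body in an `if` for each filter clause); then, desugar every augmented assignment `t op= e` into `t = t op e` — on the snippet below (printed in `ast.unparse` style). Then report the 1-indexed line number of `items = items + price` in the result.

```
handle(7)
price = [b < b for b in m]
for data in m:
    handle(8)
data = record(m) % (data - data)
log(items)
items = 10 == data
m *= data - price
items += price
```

11

Transformed code:
handle(7)
price = []
for b in m:
    price.append(b < b)
for data in m:
    handle(8)
data = record(m) % (data - data)
log(items)
items = 10 == data
m = m * (data - price)
items = items + price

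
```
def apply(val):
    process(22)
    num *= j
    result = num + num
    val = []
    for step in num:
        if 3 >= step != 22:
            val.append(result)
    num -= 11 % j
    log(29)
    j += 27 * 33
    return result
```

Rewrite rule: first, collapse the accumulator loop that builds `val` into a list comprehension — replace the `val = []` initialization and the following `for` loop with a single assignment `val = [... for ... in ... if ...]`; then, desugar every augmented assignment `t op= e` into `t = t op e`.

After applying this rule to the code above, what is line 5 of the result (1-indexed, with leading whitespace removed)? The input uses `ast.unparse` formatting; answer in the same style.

val = [result for step in num if 3 >= step != 22]

Transformed code:
def apply(val):
    process(22)
    num = num * j
    result = num + num
    val = [result for step in num if 3 >= step != 22]
    num = num - 11 % j
    log(29)
    j = j + 27 * 33
    return result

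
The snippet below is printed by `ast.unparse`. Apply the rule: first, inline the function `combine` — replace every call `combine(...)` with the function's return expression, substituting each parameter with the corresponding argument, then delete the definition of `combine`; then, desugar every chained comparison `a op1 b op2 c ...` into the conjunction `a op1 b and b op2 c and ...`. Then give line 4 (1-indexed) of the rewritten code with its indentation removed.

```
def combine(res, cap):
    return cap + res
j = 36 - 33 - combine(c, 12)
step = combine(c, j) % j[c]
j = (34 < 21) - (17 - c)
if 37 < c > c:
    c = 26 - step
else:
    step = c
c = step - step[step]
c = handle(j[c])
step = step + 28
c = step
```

if 37 < c and c > c:

Transformed code:
j = 36 - 33 - (12 + c)
step = (j + c) % j[c]
j = (34 < 21) - (17 - c)
if 37 < c and c > c:
    c = 26 - step
else:
    step = c
c = step - step[step]
c = handle(j[c])
step = step + 28
c = step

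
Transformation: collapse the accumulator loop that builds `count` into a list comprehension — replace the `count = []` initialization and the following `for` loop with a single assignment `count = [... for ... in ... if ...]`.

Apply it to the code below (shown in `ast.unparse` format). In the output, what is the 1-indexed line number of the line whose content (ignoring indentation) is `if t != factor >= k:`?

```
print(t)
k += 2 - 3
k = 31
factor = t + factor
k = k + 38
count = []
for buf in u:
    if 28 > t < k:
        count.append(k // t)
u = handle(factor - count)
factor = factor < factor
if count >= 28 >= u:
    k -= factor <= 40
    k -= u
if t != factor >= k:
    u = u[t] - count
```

Transformed code:
print(t)
k += 2 - 3
k = 31
factor = t + factor
k = k + 38
count = [k // t for buf in u if 28 > t < k]
u = handle(factor - count)
factor = factor < factor
if count >= 28 >= u:
    k -= factor <= 40
    k -= u
if t != factor >= k:
    u = u[t] - count

12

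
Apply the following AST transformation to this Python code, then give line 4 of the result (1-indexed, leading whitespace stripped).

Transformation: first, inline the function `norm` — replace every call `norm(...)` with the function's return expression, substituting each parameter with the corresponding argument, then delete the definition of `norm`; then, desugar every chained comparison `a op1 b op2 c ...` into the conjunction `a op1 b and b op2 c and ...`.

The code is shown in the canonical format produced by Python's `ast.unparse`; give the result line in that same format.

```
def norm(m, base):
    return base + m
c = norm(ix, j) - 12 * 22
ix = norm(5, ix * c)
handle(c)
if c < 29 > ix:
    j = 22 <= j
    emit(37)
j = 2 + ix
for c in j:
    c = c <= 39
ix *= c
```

Transformed code:
c = j + ix - 12 * 22
ix = ix * c + 5
handle(c)
if c < 29 and 29 > ix:
    j = 22 <= j
    emit(37)
j = 2 + ix
for c in j:
    c = c <= 39
ix *= c

if c < 29 and 29 > ix:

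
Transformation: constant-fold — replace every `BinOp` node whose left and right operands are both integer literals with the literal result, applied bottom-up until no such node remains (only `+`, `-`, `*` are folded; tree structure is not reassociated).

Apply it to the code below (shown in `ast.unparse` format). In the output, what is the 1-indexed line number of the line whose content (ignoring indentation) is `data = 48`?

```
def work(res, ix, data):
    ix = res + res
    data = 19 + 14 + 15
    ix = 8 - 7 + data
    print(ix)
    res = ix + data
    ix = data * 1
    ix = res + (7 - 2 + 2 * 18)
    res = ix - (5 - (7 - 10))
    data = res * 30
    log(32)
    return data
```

3

Transformed code:
def work(res, ix, data):
    ix = res + res
    data = 48
    ix = 1 + data
    print(ix)
    res = ix + data
    ix = data * 1
    ix = res + 41
    res = ix - 8
    data = res * 30
    log(32)
    return data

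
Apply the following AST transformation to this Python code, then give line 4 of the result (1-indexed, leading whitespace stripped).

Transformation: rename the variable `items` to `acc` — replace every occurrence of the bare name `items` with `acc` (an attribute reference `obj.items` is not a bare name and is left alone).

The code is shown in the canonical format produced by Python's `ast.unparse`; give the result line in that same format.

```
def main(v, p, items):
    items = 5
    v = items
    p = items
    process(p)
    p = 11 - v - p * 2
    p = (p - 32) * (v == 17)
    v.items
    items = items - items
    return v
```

Transformed code:
def main(v, p, acc):
    acc = 5
    v = acc
    p = acc
    process(p)
    p = 11 - v - p * 2
    p = (p - 32) * (v == 17)
    v.items
    acc = acc - acc
    return v

p = acc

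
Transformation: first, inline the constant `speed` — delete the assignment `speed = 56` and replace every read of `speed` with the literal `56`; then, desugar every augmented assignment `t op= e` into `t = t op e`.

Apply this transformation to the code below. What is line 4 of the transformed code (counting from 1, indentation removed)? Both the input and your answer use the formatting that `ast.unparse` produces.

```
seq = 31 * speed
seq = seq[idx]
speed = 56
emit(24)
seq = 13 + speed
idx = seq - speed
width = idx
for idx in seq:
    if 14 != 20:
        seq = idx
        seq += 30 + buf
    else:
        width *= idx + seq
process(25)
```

seq = 13 + 56

Transformed code:
seq = 31 * 56
seq = seq[idx]
emit(24)
seq = 13 + 56
idx = seq - 56
width = idx
for idx in seq:
    if 14 != 20:
        seq = idx
        seq = seq + (30 + buf)
    else:
        width = width * (idx + seq)
process(25)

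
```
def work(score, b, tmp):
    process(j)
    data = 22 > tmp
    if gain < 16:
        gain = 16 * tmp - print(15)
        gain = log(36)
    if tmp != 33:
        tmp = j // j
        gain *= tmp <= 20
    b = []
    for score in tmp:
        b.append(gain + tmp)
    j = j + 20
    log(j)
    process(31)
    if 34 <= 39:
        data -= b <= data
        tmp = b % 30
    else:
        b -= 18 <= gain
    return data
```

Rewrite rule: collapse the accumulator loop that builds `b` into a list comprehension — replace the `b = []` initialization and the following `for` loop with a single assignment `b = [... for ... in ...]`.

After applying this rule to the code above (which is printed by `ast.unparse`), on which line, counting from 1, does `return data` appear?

19

Transformed code:
def work(score, b, tmp):
    process(j)
    data = 22 > tmp
    if gain < 16:
        gain = 16 * tmp - print(15)
        gain = log(36)
    if tmp != 33:
        tmp = j // j
        gain *= tmp <= 20
    b = [gain + tmp for score in tmp]
    j = j + 20
    log(j)
    process(31)
    if 34 <= 39:
        data -= b <= data
        tmp = b % 30
    else:
        b -= 18 <= gain
    return data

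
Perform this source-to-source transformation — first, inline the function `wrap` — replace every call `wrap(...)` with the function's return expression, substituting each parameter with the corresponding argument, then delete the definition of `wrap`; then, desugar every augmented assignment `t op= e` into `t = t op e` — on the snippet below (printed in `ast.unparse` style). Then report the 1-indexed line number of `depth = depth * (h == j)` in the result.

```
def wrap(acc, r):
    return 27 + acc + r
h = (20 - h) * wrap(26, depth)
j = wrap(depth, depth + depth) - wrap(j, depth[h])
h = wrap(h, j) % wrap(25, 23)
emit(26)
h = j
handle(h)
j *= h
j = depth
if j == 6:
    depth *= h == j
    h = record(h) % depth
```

Transformed code:
h = (20 - h) * (27 + 26 + depth)
j = 27 + depth + (depth + depth) - (27 + j + depth[h])
h = (27 + h + j) % (27 + 25 + 23)
emit(26)
h = j
handle(h)
j = j * h
j = depth
if j == 6:
    depth = depth * (h == j)
    h = record(h) % depth

10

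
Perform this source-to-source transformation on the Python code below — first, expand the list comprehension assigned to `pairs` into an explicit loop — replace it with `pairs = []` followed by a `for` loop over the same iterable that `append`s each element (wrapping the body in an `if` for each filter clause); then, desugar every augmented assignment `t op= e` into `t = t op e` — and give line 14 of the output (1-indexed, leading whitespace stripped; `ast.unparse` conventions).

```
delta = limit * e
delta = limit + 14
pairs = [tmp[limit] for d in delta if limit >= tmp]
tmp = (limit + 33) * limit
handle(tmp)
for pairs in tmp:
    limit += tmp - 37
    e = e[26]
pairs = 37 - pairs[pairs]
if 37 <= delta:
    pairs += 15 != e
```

pairs = pairs + (15 != e)

Transformed code:
delta = limit * e
delta = limit + 14
pairs = []
for d in delta:
    if limit >= tmp:
        pairs.append(tmp[limit])
tmp = (limit + 33) * limit
handle(tmp)
for pairs in tmp:
    limit = limit + (tmp - 37)
    e = e[26]
pairs = 37 - pairs[pairs]
if 37 <= delta:
    pairs = pairs + (15 != e)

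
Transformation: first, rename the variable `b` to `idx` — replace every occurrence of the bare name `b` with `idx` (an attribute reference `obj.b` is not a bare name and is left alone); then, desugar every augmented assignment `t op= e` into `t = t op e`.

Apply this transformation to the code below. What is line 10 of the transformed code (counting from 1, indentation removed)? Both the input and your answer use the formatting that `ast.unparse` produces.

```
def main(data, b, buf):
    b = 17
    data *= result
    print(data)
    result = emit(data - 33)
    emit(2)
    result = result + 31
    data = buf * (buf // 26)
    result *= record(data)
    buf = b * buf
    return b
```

Transformed code:
def main(data, idx, buf):
    idx = 17
    data = data * result
    print(data)
    result = emit(data - 33)
    emit(2)
    result = result + 31
    data = buf * (buf // 26)
    result = result * record(data)
    buf = idx * buf
    return idx

buf = idx * buf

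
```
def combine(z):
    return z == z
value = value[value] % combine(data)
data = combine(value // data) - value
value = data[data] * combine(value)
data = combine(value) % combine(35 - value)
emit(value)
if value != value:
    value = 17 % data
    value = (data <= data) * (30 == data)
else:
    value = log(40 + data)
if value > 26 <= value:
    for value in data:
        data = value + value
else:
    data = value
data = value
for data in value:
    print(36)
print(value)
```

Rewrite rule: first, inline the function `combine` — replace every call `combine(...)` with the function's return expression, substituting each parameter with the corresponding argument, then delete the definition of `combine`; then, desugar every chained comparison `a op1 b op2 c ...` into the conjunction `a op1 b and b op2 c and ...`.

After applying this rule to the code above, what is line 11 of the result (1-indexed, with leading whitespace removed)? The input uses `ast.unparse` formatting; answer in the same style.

if value > 26 and 26 <= value:

Transformed code:
value = value[value] % (data == data)
data = (value // data == value // data) - value
value = data[data] * (value == value)
data = (value == value) % (35 - value == 35 - value)
emit(value)
if value != value:
    value = 17 % data
    value = (data <= data) * (30 == data)
else:
    value = log(40 + data)
if value > 26 and 26 <= value:
    for value in data:
        data = value + value
else:
    data = value
data = value
for data in value:
    print(36)
print(value)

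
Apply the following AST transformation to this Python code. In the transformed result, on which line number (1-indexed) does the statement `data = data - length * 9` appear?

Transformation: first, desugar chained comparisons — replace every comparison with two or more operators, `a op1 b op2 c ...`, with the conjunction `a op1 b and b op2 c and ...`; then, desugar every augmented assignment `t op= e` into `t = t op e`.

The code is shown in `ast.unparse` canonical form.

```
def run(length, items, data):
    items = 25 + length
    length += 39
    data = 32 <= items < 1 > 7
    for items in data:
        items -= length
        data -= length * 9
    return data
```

Transformed code:
def run(length, items, data):
    items = 25 + length
    length = length + 39
    data = 32 <= items and items < 1 and (1 > 7)
    for items in data:
        items = items - length
        data = data - length * 9
    return data

7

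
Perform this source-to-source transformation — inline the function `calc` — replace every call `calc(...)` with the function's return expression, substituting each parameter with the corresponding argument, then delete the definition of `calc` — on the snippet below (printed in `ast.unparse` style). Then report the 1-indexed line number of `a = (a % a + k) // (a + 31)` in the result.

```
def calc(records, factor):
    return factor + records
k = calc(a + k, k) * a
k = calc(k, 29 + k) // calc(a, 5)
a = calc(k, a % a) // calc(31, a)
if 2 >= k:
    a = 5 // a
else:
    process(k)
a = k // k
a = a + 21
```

Transformed code:
k = (k + (a + k)) * a
k = (29 + k + k) // (5 + a)
a = (a % a + k) // (a + 31)
if 2 >= k:
    a = 5 // a
else:
    process(k)
a = k // k
a = a + 21

3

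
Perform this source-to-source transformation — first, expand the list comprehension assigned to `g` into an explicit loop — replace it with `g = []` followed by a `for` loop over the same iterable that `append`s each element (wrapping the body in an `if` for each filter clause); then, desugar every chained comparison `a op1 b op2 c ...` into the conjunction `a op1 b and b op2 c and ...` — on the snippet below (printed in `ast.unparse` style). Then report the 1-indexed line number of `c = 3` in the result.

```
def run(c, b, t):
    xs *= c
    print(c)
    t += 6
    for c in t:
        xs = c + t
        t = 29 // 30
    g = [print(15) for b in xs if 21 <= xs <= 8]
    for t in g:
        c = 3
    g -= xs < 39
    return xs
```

Transformed code:
def run(c, b, t):
    xs *= c
    print(c)
    t += 6
    for c in t:
        xs = c + t
        t = 29 // 30
    g = []
    for b in xs:
        if 21 <= xs and xs <= 8:
            g.append(print(15))
    for t in g:
        c = 3
    g -= xs < 39
    return xs

13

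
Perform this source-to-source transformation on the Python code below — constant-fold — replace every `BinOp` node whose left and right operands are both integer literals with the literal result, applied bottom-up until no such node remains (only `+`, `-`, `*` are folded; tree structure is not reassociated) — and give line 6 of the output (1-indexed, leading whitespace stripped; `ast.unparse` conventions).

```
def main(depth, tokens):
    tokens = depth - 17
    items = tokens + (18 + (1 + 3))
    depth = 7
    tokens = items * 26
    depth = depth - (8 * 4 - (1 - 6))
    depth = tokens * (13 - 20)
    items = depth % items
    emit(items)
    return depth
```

depth = depth - 37

Transformed code:
def main(depth, tokens):
    tokens = depth - 17
    items = tokens + 22
    depth = 7
    tokens = items * 26
    depth = depth - 37
    depth = tokens * -7
    items = depth % items
    emit(items)
    return depth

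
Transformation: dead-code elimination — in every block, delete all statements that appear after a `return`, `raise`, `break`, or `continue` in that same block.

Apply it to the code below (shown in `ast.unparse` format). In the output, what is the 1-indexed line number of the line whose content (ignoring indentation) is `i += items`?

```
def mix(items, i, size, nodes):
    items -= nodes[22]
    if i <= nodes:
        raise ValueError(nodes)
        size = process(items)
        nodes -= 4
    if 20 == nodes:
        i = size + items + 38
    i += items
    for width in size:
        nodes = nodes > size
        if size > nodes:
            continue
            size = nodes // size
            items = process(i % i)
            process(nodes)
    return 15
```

7

Transformed code:
def mix(items, i, size, nodes):
    items -= nodes[22]
    if i <= nodes:
        raise ValueError(nodes)
    if 20 == nodes:
        i = size + items + 38
    i += items
    for width in size:
        nodes = nodes > size
        if size > nodes:
            continue
    return 15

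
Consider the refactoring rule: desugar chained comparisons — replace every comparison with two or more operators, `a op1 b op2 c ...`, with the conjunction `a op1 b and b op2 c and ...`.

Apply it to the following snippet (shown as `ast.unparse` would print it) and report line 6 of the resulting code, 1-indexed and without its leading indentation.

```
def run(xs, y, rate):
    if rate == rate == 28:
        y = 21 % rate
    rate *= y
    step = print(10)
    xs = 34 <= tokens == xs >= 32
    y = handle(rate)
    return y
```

xs = 34 <= tokens and tokens == xs and (xs >= 32)

Transformed code:
def run(xs, y, rate):
    if rate == rate and rate == 28:
        y = 21 % rate
    rate *= y
    step = print(10)
    xs = 34 <= tokens and tokens == xs and (xs >= 32)
    y = handle(rate)
    return y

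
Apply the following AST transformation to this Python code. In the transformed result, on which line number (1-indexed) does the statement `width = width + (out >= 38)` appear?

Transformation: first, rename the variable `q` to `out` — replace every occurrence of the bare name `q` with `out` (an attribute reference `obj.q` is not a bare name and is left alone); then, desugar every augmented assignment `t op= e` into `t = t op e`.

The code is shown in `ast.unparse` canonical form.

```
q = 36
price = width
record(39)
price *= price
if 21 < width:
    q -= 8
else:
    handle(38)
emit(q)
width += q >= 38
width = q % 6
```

10

Transformed code:
out = 36
price = width
record(39)
price = price * price
if 21 < width:
    out = out - 8
else:
    handle(38)
emit(out)
width = width + (out >= 38)
width = out % 6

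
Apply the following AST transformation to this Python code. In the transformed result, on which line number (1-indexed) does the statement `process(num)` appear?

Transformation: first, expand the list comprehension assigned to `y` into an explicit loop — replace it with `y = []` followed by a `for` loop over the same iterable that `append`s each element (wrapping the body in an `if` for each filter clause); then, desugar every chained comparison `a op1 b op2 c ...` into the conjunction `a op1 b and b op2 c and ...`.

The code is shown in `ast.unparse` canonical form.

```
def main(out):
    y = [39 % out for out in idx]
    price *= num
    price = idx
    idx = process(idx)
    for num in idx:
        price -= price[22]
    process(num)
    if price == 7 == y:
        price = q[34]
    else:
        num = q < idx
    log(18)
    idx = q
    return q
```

10

Transformed code:
def main(out):
    y = []
    for out in idx:
        y.append(39 % out)
    price *= num
    price = idx
    idx = process(idx)
    for num in idx:
        price -= price[22]
    process(num)
    if price == 7 and 7 == y:
        price = q[34]
    else:
        num = q < idx
    log(18)
    idx = q
    return q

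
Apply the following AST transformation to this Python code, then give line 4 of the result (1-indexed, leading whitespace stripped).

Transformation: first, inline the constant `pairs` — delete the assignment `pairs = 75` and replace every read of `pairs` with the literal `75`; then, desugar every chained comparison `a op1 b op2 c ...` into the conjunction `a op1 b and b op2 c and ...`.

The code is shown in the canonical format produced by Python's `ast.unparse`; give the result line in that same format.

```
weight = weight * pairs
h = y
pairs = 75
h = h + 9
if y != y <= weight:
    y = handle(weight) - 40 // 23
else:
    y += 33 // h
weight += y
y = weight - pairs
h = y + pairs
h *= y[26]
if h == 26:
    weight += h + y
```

Transformed code:
weight = weight * 75
h = y
h = h + 9
if y != y and y <= weight:
    y = handle(weight) - 40 // 23
else:
    y += 33 // h
weight += y
y = weight - 75
h = y + 75
h *= y[26]
if h == 26:
    weight += h + y

if y != y and y <= weight:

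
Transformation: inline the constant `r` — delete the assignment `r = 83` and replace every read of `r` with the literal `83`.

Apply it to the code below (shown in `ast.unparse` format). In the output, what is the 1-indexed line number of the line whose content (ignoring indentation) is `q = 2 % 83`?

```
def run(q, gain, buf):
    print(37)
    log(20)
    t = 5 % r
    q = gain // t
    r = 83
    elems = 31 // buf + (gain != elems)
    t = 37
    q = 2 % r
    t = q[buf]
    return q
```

Transformed code:
def run(q, gain, buf):
    print(37)
    log(20)
    t = 5 % 83
    q = gain // t
    elems = 31 // buf + (gain != elems)
    t = 37
    q = 2 % 83
    t = q[buf]
    return q

8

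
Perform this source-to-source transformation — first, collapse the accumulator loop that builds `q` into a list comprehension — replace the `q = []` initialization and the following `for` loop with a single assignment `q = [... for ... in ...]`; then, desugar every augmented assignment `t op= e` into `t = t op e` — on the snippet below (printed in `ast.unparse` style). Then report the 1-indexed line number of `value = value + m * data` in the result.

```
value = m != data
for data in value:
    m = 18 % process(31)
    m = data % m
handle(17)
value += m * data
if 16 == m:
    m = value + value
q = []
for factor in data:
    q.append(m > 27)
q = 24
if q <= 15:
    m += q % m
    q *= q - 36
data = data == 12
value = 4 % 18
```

Transformed code:
value = m != data
for data in value:
    m = 18 % process(31)
    m = data % m
handle(17)
value = value + m * data
if 16 == m:
    m = value + value
q = [m > 27 for factor in data]
q = 24
if q <= 15:
    m = m + q % m
    q = q * (q - 36)
data = data == 12
value = 4 % 18

6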